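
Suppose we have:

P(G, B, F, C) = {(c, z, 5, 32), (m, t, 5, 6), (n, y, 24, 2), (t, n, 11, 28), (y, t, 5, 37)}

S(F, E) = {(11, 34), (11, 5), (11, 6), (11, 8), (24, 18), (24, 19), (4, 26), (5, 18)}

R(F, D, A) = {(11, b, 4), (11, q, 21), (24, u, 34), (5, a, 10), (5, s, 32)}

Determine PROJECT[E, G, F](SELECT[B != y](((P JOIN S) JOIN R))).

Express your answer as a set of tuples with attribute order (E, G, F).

P ⋈ S (natural join on F): {(c, z, 5, 32, 18), (m, t, 5, 6, 18), (n, y, 24, 2, 18), (n, y, 24, 2, 19), (t, n, 11, 28, 34), (t, n, 11, 28, 5), (t, n, 11, 28, 6), (t, n, 11, 28, 8), (y, t, 5, 37, 18)}
(P JOIN S) ⋈ R (natural join on F): {(c, z, 5, 32, 18, a, 10), (c, z, 5, 32, 18, s, 32), (m, t, 5, 6, 18, a, 10), (m, t, 5, 6, 18, s, 32), (n, y, 24, 2, 18, u, 34), (n, y, 24, 2, 19, u, 34), (t, n, 11, 28, 34, b, 4), (t, n, 11, 28, 34, q, 21), (t, n, 11, 28, 5, b, 4), (t, n, 11, 28, 5, q, 21), (t, n, 11, 28, 6, b, 4), (t, n, 11, 28, 6, q, 21), (t, n, 11, 28, 8, b, 4), (t, n, 11, 28, 8, q, 21), (y, t, 5, 37, 18, a, 10), (y, t, 5, 37, 18, s, 32)}
Filtering on B != y leaves {(c, z, 5, 32, 18, a, 10), (c, z, 5, 32, 18, s, 32), (m, t, 5, 6, 18, a, 10), (m, t, 5, 6, 18, s, 32), (t, n, 11, 28, 34, b, 4), (t, n, 11, 28, 34, q, 21), (t, n, 11, 28, 5, b, 4), (t, n, 11, 28, 5, q, 21), (t, n, 11, 28, 6, b, 4), (t, n, 11, 28, 6, q, 21), (t, n, 11, 28, 8, b, 4), (t, n, 11, 28, 8, q, 21), (y, t, 5, 37, 18, a, 10), (y, t, 5, 37, 18, s, 32)}.
π_{E, G, F} gives {(18, c, 5), (18, m, 5), (18, y, 5), (34, t, 11), (5, t, 11), (6, t, 11), (8, t, 11)} (7 duplicate(s) eliminated).

{(18, c, 5), (18, m, 5), (18, y, 5), (34, t, 11), (5, t, 11), (6, t, 11), (8, t, 11)}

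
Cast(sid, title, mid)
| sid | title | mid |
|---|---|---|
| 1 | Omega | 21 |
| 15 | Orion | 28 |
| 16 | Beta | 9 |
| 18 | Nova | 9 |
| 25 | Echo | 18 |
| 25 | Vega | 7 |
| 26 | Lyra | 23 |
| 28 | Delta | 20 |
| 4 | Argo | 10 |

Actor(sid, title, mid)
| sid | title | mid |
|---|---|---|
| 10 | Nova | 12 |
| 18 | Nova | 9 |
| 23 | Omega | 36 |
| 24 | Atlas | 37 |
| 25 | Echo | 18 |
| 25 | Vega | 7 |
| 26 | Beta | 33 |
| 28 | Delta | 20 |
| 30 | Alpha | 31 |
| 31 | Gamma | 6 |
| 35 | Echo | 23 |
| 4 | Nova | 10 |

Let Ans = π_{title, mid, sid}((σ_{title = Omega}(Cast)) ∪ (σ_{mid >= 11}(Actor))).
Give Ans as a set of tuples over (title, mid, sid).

{(Alpha, 31, 30), (Atlas, 37, 24), (Beta, 33, 26), (Delta, 20, 28), (Echo, 18, 25), (Echo, 23, 35), (Nova, 12, 10), (Omega, 21, 1), (Omega, 36, 23)}

Apply σ_{title = Omega}; surviving tuples: {(1, Omega, 21)}
Apply σ_{mid >= 11}; surviving tuples: {(10, Nova, 12), (23, Omega, 36), (24, Atlas, 37), (25, Echo, 18), (26, Beta, 33), (28, Delta, 20), (30, Alpha, 31), (35, Echo, 23)}
Taking the union: {(1, Omega, 21), (10, Nova, 12), (23, Omega, 36), (24, Atlas, 37), (25, Echo, 18), (26, Beta, 33), (28, Delta, 20), (30, Alpha, 31), (35, Echo, 23)}
π[title, mid, sid]: project onto (title, mid, sid) → {(Alpha, 31, 30), (Atlas, 37, 24), (Beta, 33, 26), (Delta, 20, 28), (Echo, 18, 25), (Echo, 23, 35), (Nova, 12, 10), (Omega, 21, 1), (Omega, 36, 23)}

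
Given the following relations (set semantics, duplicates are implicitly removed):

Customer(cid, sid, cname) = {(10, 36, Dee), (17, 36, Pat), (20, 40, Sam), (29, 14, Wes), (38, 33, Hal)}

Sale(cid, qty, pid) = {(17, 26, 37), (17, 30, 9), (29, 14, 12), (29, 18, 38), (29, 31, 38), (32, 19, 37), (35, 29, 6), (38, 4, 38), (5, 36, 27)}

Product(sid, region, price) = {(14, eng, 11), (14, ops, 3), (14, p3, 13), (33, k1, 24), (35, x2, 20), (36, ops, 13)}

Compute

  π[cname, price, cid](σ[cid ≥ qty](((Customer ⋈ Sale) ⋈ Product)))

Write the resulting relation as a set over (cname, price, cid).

Joining Customer and Sale on cid yields {(17, 36, Pat, 26, 37), (17, 36, Pat, 30, 9), (29, 14, Wes, 14, 12), (29, 14, Wes, 18, 38), (29, 14, Wes, 31, 38), (38, 33, Hal, 4, 38)}.
Joining (Customer ⋈ Sale) and Product on sid yields {(17, 36, Pat, 26, 37, ops, 13), (17, 36, Pat, 30, 9, ops, 13), (29, 14, Wes, 14, 12, eng, 11), (29, 14, Wes, 14, 12, ops, 3), (29, 14, Wes, 14, 12, p3, 13), (29, 14, Wes, 18, 38, eng, 11), (29, 14, Wes, 18, 38, ops, 3), (29, 14, Wes, 18, 38, p3, 13), (29, 14, Wes, 31, 38, eng, 11), (29, 14, Wes, 31, 38, ops, 3), (29, 14, Wes, 31, 38, p3, 13), (38, 33, Hal, 4, 38, k1, 24)}.
Filtering on cid ≥ qty leaves {(29, 14, Wes, 14, 12, eng, 11), (29, 14, Wes, 14, 12, ops, 3), (29, 14, Wes, 14, 12, p3, 13), (29, 14, Wes, 18, 38, eng, 11), (29, 14, Wes, 18, 38, ops, 3), (29, 14, Wes, 18, 38, p3, 13), (38, 33, Hal, 4, 38, k1, 24)}.
π_{cname, price, cid} gives {(Hal, 24, 38), (Wes, 11, 29), (Wes, 13, 29), (Wes, 3, 29)} (3 duplicate(s) eliminated).

{(Hal, 24, 38), (Wes, 11, 29), (Wes, 13, 29), (Wes, 3, 29)}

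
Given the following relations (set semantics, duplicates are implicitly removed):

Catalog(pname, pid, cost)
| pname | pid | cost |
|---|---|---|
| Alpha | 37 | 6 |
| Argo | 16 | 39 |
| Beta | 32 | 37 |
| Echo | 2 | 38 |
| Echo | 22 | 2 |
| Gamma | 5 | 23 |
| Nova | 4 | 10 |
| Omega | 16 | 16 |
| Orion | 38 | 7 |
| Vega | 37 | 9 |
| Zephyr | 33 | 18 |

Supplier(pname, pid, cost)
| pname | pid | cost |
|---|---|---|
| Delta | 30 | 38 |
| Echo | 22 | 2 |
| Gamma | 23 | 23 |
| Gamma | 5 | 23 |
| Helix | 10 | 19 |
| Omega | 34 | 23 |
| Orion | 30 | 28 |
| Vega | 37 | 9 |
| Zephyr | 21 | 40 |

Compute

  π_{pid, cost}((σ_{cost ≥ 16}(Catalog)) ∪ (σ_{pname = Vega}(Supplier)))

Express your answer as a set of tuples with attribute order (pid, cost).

σ[cost ≥ 16]: keep tuples satisfying cost ≥ 16 → {(Argo, 16, 39), (Beta, 32, 37), (Echo, 2, 38), (Gamma, 5, 23), (Omega, 16, 16), (Zephyr, 33, 18)}
σ[pname = Vega]: keep tuples satisfying pname = Vega → {(Vega, 37, 9)}
Union: {(Argo, 16, 39), (Beta, 32, 37), (Echo, 2, 38), (Gamma, 5, 23), (Omega, 16, 16), (Zephyr, 33, 18)} with {(Vega, 37, 9)} → {(Argo, 16, 39), (Beta, 32, 37), (Echo, 2, 38), (Gamma, 5, 23), (Omega, 16, 16), (Vega, 37, 9), (Zephyr, 33, 18)}
Projecting to pid, cost: {(16, 16), (16, 39), (2, 38), (32, 37), (33, 18), (37, 9), (5, 23)}

{(16, 16), (16, 39), (2, 38), (32, 37), (33, 18), (37, 9), (5, 23)}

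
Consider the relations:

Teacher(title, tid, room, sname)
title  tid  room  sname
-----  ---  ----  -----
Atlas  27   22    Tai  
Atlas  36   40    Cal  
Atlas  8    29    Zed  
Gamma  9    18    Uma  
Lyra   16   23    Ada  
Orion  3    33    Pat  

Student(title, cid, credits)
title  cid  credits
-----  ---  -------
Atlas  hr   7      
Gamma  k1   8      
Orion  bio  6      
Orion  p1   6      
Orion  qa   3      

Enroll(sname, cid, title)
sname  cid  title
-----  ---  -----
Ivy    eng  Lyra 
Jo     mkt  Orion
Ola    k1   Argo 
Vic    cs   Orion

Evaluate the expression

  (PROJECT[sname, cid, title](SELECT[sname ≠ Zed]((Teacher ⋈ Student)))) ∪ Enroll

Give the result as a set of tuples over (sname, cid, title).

{(Cal, hr, Atlas), (Ivy, eng, Lyra), (Jo, mkt, Orion), (Ola, k1, Argo), (Pat, bio, Orion), (Pat, p1, Orion), (Pat, qa, Orion), (Tai, hr, Atlas), (Uma, k1, Gamma), (Vic, cs, Orion)}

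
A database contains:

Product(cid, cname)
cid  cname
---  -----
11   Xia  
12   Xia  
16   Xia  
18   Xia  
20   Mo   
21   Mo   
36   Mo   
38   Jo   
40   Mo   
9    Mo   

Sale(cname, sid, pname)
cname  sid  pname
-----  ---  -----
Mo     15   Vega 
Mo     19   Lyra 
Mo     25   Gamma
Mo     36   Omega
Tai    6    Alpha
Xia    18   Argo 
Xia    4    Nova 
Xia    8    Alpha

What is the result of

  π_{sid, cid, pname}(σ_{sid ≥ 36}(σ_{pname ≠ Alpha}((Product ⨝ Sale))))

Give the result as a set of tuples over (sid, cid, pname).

Product ⋈ Sale (natural join on cname): {(11, Xia, 18, Argo), (11, Xia, 4, Nova), (11, Xia, 8, Alpha), (12, Xia, 18, Argo), (12, Xia, 4, Nova), (12, Xia, 8, Alpha), (16, Xia, 18, Argo), (16, Xia, 4, Nova), (16, Xia, 8, Alpha), (18, Xia, 18, Argo), (18, Xia, 4, Nova), (18, Xia, 8, Alpha), (20, Mo, 15, Vega), (20, Mo, 19, Lyra), (20, Mo, 25, Gamma), (20, Mo, 36, Omega), (21, Mo, 15, Vega), (21, Mo, 19, Lyra), (21, Mo, 25, Gamma), (21, Mo, 36, Omega), (36, Mo, 15, Vega), (36, Mo, 19, Lyra), (36, Mo, 25, Gamma), (36, Mo, 36, Omega), (40, Mo, 15, Vega), (40, Mo, 19, Lyra), (40, Mo, 25, Gamma), (40, Mo, 36, Omega), (9, Mo, 15, Vega), (9, Mo, 19, Lyra), (9, Mo, 25, Gamma), (9, Mo, 36, Omega)}
Apply σ_{pname ≠ Alpha}; surviving tuples: {(11, Xia, 18, Argo), (11, Xia, 4, Nova), (12, Xia, 18, Argo), (12, Xia, 4, Nova), (16, Xia, 18, Argo), (16, Xia, 4, Nova), (18, Xia, 18, Argo), (18, Xia, 4, Nova), (20, Mo, 15, Vega), (20, Mo, 19, Lyra), (20, Mo, 25, Gamma), (20, Mo, 36, Omega), (21, Mo, 15, Vega), (21, Mo, 19, Lyra), (21, Mo, 25, Gamma), (21, Mo, 36, Omega), (36, Mo, 15, Vega), (36, Mo, 19, Lyra), (36, Mo, 25, Gamma), (36, Mo, 36, Omega), (40, Mo, 15, Vega), (40, Mo, 19, Lyra), (40, Mo, 25, Gamma), (40, Mo, 36, Omega), (9, Mo, 15, Vega), (9, Mo, 19, Lyra), (9, Mo, 25, Gamma), (9, Mo, 36, Omega)}
Apply σ_{sid ≥ 36}; surviving tuples: {(20, Mo, 36, Omega), (21, Mo, 36, Omega), (36, Mo, 36, Omega), (40, Mo, 36, Omega), (9, Mo, 36, Omega)}
Projecting to sid, cid, pname: {(36, 20, Omega), (36, 21, Omega), (36, 36, Omega), (36, 40, Omega), (36, 9, Omega)}

{(36, 20, Omega), (36, 21, Omega), (36, 36, Omega), (36, 40, Omega), (36, 9, Omega)}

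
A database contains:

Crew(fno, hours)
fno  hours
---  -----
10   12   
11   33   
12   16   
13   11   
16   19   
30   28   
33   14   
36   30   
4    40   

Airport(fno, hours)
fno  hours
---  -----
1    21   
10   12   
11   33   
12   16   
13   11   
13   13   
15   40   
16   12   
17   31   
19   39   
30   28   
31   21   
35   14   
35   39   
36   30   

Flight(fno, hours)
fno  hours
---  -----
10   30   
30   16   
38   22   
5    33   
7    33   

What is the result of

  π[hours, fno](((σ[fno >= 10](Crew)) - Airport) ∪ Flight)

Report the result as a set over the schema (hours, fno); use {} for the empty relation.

Apply σ_{fno >= 10}; surviving tuples: {(10, 12), (11, 33), (12, 16), (13, 11), (16, 19), (30, 28), (33, 14), (36, 30)}
Difference: {(10, 12), (11, 33), (12, 16), (13, 11), (16, 19), (30, 28), (33, 14), (36, 30)} with {(1, 21), (10, 12), (11, 33), (12, 16), (13, 11), (13, 13), (15, 40), (16, 12), (17, 31), (19, 39), (30, 28), (31, 21), (35, 14), (35, 39), (36, 30)} → {(16, 19), (33, 14)}
Union: {(16, 19), (33, 14)} with {(10, 30), (30, 16), (38, 22), (5, 33), (7, 33)} → {(10, 30), (16, 19), (30, 16), (33, 14), (38, 22), (5, 33), (7, 33)}
Projecting to hours, fno: {(14, 33), (16, 30), (19, 16), (22, 38), (30, 10), (33, 5), (33, 7)}

{(14, 33), (16, 30), (19, 16), (22, 38), (30, 10), (33, 5), (33, 7)}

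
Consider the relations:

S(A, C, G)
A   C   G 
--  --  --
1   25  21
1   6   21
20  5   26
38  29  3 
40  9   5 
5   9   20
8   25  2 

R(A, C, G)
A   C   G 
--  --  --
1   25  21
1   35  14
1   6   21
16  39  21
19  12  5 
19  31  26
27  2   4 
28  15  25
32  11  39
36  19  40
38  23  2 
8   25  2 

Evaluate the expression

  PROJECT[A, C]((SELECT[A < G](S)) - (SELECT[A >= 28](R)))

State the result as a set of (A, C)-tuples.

Apply σ_{A < G}; surviving tuples: {(1, 25, 21), (1, 6, 21), (20, 5, 26), (5, 9, 20)}
Apply σ_{A >= 28}; surviving tuples: {(28, 15, 25), (32, 11, 39), (36, 19, 40), (38, 23, 2)}
Taking the difference: {(1, 25, 21), (1, 6, 21), (20, 5, 26), (5, 9, 20)}
Projecting to A, C: {(1, 25), (1, 6), (20, 5), (5, 9)}

{(1, 25), (1, 6), (20, 5), (5, 9)}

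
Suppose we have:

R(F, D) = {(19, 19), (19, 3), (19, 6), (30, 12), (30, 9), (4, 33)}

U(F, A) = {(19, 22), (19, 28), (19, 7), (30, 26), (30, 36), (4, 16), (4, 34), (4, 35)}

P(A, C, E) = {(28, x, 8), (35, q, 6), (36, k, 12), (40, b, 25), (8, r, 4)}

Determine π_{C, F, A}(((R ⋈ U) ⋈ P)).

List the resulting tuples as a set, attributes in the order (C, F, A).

R ⋈ U (natural join on F): {(19, 19, 22), (19, 19, 28), (19, 19, 7), (19, 3, 22), (19, 3, 28), (19, 3, 7), (19, 6, 22), (19, 6, 28), (19, 6, 7), (30, 12, 26), (30, 12, 36), (30, 9, 26), (30, 9, 36), (4, 33, 16), (4, 33, 34), (4, 33, 35)}
(R ⋈ U) ⋈ P (natural join on A): {(19, 19, 28, x, 8), (19, 3, 28, x, 8), (19, 6, 28, x, 8), (30, 12, 36, k, 12), (30, 9, 36, k, 12), (4, 33, 35, q, 6)}
π_{C, F, A} gives {(k, 30, 36), (q, 4, 35), (x, 19, 28)} (3 duplicate(s) eliminated).

{(k, 30, 36), (q, 4, 35), (x, 19, 28)}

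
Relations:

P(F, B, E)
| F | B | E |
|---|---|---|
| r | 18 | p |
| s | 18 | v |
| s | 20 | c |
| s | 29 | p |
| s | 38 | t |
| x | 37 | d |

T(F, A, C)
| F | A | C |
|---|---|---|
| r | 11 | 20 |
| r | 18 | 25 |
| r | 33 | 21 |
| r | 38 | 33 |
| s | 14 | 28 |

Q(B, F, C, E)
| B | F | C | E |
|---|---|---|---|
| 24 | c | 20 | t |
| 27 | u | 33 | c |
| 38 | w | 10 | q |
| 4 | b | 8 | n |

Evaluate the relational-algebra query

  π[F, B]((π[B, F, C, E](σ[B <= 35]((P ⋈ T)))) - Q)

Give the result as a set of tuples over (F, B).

Joining P and T on F yields {(r, 18, p, 11, 20), (r, 18, p, 18, 25), (r, 18, p, 33, 21), (r, 18, p, 38, 33), (s, 18, v, 14, 28), (s, 20, c, 14, 28), (s, 29, p, 14, 28), (s, 38, t, 14, 28)}.
σ[B <= 35]: keep tuples satisfying B <= 35 → {(r, 18, p, 11, 20), (r, 18, p, 18, 25), (r, 18, p, 33, 21), (r, 18, p, 38, 33), (s, 18, v, 14, 28), (s, 20, c, 14, 28), (s, 29, p, 14, 28)}
π[B, F, C, E]: project onto (B, F, C, E) → {(18, r, 20, p), (18, r, 21, p), (18, r, 25, p), (18, r, 33, p), (18, s, 28, v), (20, s, 28, c), (29, s, 28, p)}
Difference: {(18, r, 20, p), (18, r, 21, p), (18, r, 25, p), (18, r, 33, p), (18, s, 28, v), (20, s, 28, c), (29, s, 28, p)} with {(24, c, 20, t), (27, u, 33, c), (38, w, 10, q), (4, b, 8, n)} → {(18, r, 20, p), (18, r, 21, p), (18, r, 25, p), (18, r, 33, p), (18, s, 28, v), (20, s, 28, c), (29, s, 28, p)}
π[F, B]: project onto (F, B) (3 duplicate(s) eliminated) → {(r, 18), (s, 18), (s, 20), (s, 29)}

{(r, 18), (s, 18), (s, 20), (s, 29)}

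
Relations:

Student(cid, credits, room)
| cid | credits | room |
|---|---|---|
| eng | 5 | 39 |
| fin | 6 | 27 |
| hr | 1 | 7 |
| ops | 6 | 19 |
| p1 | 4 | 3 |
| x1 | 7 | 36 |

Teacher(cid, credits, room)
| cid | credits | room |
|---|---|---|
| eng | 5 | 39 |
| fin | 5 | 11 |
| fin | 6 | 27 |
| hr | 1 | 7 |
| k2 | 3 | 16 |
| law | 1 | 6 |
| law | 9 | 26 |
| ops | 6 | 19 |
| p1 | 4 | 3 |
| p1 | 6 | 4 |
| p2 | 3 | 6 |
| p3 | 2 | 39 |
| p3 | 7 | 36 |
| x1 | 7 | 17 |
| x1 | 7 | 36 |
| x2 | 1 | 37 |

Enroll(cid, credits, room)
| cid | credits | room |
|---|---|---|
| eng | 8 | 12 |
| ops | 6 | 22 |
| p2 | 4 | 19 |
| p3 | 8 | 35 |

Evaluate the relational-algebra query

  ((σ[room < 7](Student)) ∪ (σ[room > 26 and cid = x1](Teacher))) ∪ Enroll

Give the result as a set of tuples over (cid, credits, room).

{(eng, 8, 12), (ops, 6, 22), (p1, 4, 3), (p2, 4, 19), (p3, 8, 35), (x1, 7, 36)}

Apply σ_{room < 7}; surviving tuples: {(p1, 4, 3)}
Apply σ_{room > 26 and cid = x1}; surviving tuples: {(x1, 7, 36)}
Set union of the two operands is {(p1, 4, 3), (x1, 7, 36)}.
Set union of the two operands is {(eng, 8, 12), (ops, 6, 22), (p1, 4, 3), (p2, 4, 19), (p3, 8, 35), (x1, 7, 36)}.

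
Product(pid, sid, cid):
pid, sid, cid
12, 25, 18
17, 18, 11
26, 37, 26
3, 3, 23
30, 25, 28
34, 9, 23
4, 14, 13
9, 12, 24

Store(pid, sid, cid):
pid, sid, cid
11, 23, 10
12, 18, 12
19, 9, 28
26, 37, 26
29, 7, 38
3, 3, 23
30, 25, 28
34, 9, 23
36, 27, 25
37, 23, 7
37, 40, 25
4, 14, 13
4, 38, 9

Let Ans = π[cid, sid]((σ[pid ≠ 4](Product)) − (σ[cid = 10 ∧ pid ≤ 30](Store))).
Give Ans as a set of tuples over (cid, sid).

{(11, 18), (18, 25), (23, 3), (23, 9), (24, 12), (26, 37), (28, 25)}

σ[pid ≠ 4]: keep tuples satisfying pid ≠ 4 → {(12, 25, 18), (17, 18, 11), (26, 37, 26), (3, 3, 23), (30, 25, 28), (34, 9, 23), (9, 12, 24)}
σ[cid = 10 ∧ pid ≤ 30]: keep tuples satisfying cid = 10 ∧ pid ≤ 30 → {(11, 23, 10)}
Difference: {(12, 25, 18), (17, 18, 11), (26, 37, 26), (3, 3, 23), (30, 25, 28), (34, 9, 23), (9, 12, 24)} with {(11, 23, 10)} → {(12, 25, 18), (17, 18, 11), (26, 37, 26), (3, 3, 23), (30, 25, 28), (34, 9, 23), (9, 12, 24)}
π[cid, sid]: project onto (cid, sid) → {(11, 18), (18, 25), (23, 3), (23, 9), (24, 12), (26, 37), (28, 25)}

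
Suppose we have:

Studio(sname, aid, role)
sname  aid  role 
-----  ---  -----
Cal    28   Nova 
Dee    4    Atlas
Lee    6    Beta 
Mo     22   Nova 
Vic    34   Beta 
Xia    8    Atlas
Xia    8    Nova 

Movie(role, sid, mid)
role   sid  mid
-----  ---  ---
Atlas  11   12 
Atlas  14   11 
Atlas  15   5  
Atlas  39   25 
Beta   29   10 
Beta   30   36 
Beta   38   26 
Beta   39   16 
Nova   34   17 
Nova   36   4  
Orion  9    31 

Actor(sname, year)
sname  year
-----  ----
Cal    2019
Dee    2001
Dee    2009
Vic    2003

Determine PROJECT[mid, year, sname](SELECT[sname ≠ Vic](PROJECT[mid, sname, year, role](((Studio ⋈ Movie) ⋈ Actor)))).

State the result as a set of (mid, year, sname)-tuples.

Natural join on role: {(Cal, 28, Nova, 34, 17), (Cal, 28, Nova, 36, 4), (Dee, 4, Atlas, 11, 12), (Dee, 4, Atlas, 14, 11), (Dee, 4, Atlas, 15, 5), (Dee, 4, Atlas, 39, 25), (Lee, 6, Beta, 29, 10), (Lee, 6, Beta, 30, 36), (Lee, 6, Beta, 38, 26), (Lee, 6, Beta, 39, 16), (Mo, 22, Nova, 34, 17), (Mo, 22, Nova, 36, 4), (Vic, 34, Beta, 29, 10), (Vic, 34, Beta, 30, 36), (Vic, 34, Beta, 38, 26), (Vic, 34, Beta, 39, 16), (Xia, 8, Atlas, 11, 12), (Xia, 8, Atlas, 14, 11), (Xia, 8, Atlas, 15, 5), (Xia, 8, Atlas, 39, 25), (Xia, 8, Nova, 34, 17), (Xia, 8, Nova, 36, 4)}
Natural join on sname: {(Cal, 28, Nova, 34, 17, 2019), (Cal, 28, Nova, 36, 4, 2019), (Dee, 4, Atlas, 11, 12, 2001), (Dee, 4, Atlas, 11, 12, 2009), (Dee, 4, Atlas, 14, 11, 2001), (Dee, 4, Atlas, 14, 11, 2009), (Dee, 4, Atlas, 15, 5, 2001), (Dee, 4, Atlas, 15, 5, 2009), (Dee, 4, Atlas, 39, 25, 2001), (Dee, 4, Atlas, 39, 25, 2009), (Vic, 34, Beta, 29, 10, 2003), (Vic, 34, Beta, 30, 36, 2003), (Vic, 34, Beta, 38, 26, 2003), (Vic, 34, Beta, 39, 16, 2003)}
Keep only column(s) mid, sname, year, role: {(10, Vic, 2003, Beta), (11, Dee, 2001, Atlas), (11, Dee, 2009, Atlas), (12, Dee, 2001, Atlas), (12, Dee, 2009, Atlas), (16, Vic, 2003, Beta), (17, Cal, 2019, Nova), (25, Dee, 2001, Atlas), (25, Dee, 2009, Atlas), (26, Vic, 2003, Beta), (36, Vic, 2003, Beta), (4, Cal, 2019, Nova), (5, Dee, 2001, Atlas), (5, Dee, 2009, Atlas)}
Apply σ_{sname ≠ Vic}; surviving tuples: {(11, Dee, 2001, Atlas), (11, Dee, 2009, Atlas), (12, Dee, 2001, Atlas), (12, Dee, 2009, Atlas), (17, Cal, 2019, Nova), (25, Dee, 2001, Atlas), (25, Dee, 2009, Atlas), (4, Cal, 2019, Nova), (5, Dee, 2001, Atlas), (5, Dee, 2009, Atlas)}
Keep only column(s) mid, year, sname: {(11, 2001, Dee), (11, 2009, Dee), (12, 2001, Dee), (12, 2009, Dee), (17, 2019, Cal), (25, 2001, Dee), (25, 2009, Dee), (4, 2019, Cal), (5, 2001, Dee), (5, 2009, Dee)}

{(11, 2001, Dee), (11, 2009, Dee), (12, 2001, Dee), (12, 2009, Dee), (17, 2019, Cal), (25, 2001, Dee), (25, 2009, Dee), (4, 2019, Cal), (5, 2001, Dee), (5, 2009, Dee)}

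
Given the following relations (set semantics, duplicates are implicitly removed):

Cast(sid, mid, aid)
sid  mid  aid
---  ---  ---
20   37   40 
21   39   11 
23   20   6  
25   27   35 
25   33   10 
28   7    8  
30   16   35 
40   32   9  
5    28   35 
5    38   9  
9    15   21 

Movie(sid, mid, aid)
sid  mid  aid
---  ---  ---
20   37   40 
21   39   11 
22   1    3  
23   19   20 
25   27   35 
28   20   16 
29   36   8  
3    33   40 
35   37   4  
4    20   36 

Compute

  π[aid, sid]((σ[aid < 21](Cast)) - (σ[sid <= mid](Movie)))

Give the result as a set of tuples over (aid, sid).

σ[aid < 21]: keep tuples satisfying aid < 21 → {(21, 39, 11), (23, 20, 6), (25, 33, 10), (28, 7, 8), (40, 32, 9), (5, 38, 9)}
σ[sid <= mid]: keep tuples satisfying sid <= mid → {(20, 37, 40), (21, 39, 11), (25, 27, 35), (29, 36, 8), (3, 33, 40), (35, 37, 4), (4, 20, 36)}
Taking the difference: {(23, 20, 6), (25, 33, 10), (28, 7, 8), (40, 32, 9), (5, 38, 9)}
Keep only column(s) aid, sid: {(10, 25), (6, 23), (8, 28), (9, 40), (9, 5)}

{(10, 25), (6, 23), (8, 28), (9, 40), (9, 5)}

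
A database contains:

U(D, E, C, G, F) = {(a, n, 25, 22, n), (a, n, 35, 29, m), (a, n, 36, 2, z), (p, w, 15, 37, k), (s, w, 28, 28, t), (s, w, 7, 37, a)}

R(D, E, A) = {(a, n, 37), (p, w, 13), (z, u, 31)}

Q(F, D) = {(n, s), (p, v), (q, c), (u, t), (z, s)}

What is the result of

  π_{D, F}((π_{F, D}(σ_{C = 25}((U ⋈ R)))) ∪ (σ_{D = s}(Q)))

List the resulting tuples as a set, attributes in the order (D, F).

{(a, n), (s, n), (s, z)}

Natural join on D, E: {(a, n, 25, 22, n, 37), (a, n, 35, 29, m, 37), (a, n, 36, 2, z, 37), (p, w, 15, 37, k, 13)}
Apply σ_{C = 25}; surviving tuples: {(a, n, 25, 22, n, 37)}
π_{F, D} gives {(n, a)}.
Apply σ_{D = s}; surviving tuples: {(n, s), (z, s)}
Taking the union: {(n, a), (n, s), (z, s)}
π_{D, F} gives {(a, n), (s, n), (s, z)}.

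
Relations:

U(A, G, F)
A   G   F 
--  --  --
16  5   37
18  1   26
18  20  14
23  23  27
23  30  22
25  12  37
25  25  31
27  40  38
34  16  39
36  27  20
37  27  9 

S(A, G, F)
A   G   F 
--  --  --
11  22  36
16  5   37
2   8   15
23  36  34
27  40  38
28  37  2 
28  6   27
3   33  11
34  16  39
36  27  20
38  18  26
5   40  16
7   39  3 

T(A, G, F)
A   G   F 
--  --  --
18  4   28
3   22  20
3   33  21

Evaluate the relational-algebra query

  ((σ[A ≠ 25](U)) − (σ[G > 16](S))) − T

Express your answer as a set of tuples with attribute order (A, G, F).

Filtering on A ≠ 25 leaves {(16, 5, 37), (18, 1, 26), (18, 20, 14), (23, 23, 27), (23, 30, 22), (27, 40, 38), (34, 16, 39), (36, 27, 20), (37, 27, 9)}.
Filtering on G > 16 leaves {(11, 22, 36), (23, 36, 34), (27, 40, 38), (28, 37, 2), (3, 33, 11), (36, 27, 20), (38, 18, 26), (5, 40, 16), (7, 39, 3)}.
Taking the difference: {(16, 5, 37), (18, 1, 26), (18, 20, 14), (23, 23, 27), (23, 30, 22), (34, 16, 39), (37, 27, 9)}
Taking the difference: {(16, 5, 37), (18, 1, 26), (18, 20, 14), (23, 23, 27), (23, 30, 22), (34, 16, 39), (37, 27, 9)}

{(16, 5, 37), (18, 1, 26), (18, 20, 14), (23, 23, 27), (23, 30, 22), (34, 16, 39), (37, 27, 9)}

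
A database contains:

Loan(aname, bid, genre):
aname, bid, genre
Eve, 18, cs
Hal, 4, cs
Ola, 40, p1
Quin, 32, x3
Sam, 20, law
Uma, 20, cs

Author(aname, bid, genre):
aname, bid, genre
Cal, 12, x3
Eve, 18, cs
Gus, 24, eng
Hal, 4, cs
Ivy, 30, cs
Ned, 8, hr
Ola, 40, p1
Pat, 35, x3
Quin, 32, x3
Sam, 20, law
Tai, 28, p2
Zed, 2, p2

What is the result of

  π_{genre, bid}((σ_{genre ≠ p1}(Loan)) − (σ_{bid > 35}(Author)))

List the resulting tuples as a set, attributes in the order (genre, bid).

Filtering on genre ≠ p1 leaves {(Eve, 18, cs), (Hal, 4, cs), (Quin, 32, x3), (Sam, 20, law), (Uma, 20, cs)}.
Filtering on bid > 35 leaves {(Ola, 40, p1)}.
Difference: {(Eve, 18, cs), (Hal, 4, cs), (Quin, 32, x3), (Sam, 20, law), (Uma, 20, cs)} with {(Ola, 40, p1)} → {(Eve, 18, cs), (Hal, 4, cs), (Quin, 32, x3), (Sam, 20, law), (Uma, 20, cs)}
Keep only column(s) genre, bid: {(cs, 18), (cs, 20), (cs, 4), (law, 20), (x3, 32)}

{(cs, 18), (cs, 20), (cs, 4), (law, 20), (x3, 32)}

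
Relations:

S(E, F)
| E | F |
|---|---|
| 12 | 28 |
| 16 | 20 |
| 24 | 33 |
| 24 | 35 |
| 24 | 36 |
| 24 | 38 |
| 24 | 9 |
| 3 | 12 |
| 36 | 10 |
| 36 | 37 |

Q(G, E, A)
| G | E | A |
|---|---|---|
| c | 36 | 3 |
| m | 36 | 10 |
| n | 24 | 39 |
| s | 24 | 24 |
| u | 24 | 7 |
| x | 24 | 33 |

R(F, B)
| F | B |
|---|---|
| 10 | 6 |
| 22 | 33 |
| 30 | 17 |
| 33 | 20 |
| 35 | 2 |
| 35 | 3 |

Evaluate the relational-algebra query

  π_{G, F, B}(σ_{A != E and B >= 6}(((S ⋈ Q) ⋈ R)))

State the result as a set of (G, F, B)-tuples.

{(c, 10, 6), (m, 10, 6), (n, 33, 20), (u, 33, 20), (x, 33, 20)}

Natural join on E: {(24, 33, n, 39), (24, 33, s, 24), (24, 33, u, 7), (24, 33, x, 33), (24, 35, n, 39), (24, 35, s, 24), (24, 35, u, 7), (24, 35, x, 33), (24, 36, n, 39), (24, 36, s, 24), (24, 36, u, 7), (24, 36, x, 33), (24, 38, n, 39), (24, 38, s, 24), (24, 38, u, 7), (24, 38, x, 33), (24, 9, n, 39), (24, 9, s, 24), (24, 9, u, 7), (24, 9, x, 33), (36, 10, c, 3), (36, 10, m, 10), (36, 37, c, 3), (36, 37, m, 10)}
Natural join on F: {(24, 33, n, 39, 20), (24, 33, s, 24, 20), (24, 33, u, 7, 20), (24, 33, x, 33, 20), (24, 35, n, 39, 2), (24, 35, n, 39, 3), (24, 35, s, 24, 2), (24, 35, s, 24, 3), (24, 35, u, 7, 2), (24, 35, u, 7, 3), (24, 35, x, 33, 2), (24, 35, x, 33, 3), (36, 10, c, 3, 6), (36, 10, m, 10, 6)}
σ[A != E and B >= 6]: keep tuples satisfying A != E and B >= 6 → {(24, 33, n, 39, 20), (24, 33, u, 7, 20), (24, 33, x, 33, 20), (36, 10, c, 3, 6), (36, 10, m, 10, 6)}
π[G, F, B]: project onto (G, F, B) → {(c, 10, 6), (m, 10, 6), (n, 33, 20), (u, 33, 20), (x, 33, 20)}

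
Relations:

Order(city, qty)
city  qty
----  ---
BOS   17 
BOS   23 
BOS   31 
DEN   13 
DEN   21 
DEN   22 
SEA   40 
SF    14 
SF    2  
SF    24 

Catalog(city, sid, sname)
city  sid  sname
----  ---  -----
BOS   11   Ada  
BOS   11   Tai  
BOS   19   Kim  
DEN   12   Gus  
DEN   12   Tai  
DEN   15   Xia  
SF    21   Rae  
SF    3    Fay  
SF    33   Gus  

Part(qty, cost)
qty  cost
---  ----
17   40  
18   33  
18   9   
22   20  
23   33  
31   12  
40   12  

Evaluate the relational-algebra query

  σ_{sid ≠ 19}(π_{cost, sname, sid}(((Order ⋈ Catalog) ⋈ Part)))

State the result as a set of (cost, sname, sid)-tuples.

Natural join on city: {(BOS, 17, 11, Ada), (BOS, 17, 11, Tai), (BOS, 17, 19, Kim), (BOS, 23, 11, Ada), (BOS, 23, 11, Tai), (BOS, 23, 19, Kim), (BOS, 31, 11, Ada), (BOS, 31, 11, Tai), (BOS, 31, 19, Kim), (DEN, 13, 12, Gus), (DEN, 13, 12, Tai), (DEN, 13, 15, Xia), (DEN, 21, 12, Gus), (DEN, 21, 12, Tai), (DEN, 21, 15, Xia), (DEN, 22, 12, Gus), (DEN, 22, 12, Tai), (DEN, 22, 15, Xia), (SF, 14, 21, Rae), (SF, 14, 3, Fay), (SF, 14, 33, Gus), (SF, 2, 21, Rae), (SF, 2, 3, Fay), (SF, 2, 33, Gus), (SF, 24, 21, Rae), (SF, 24, 3, Fay), (SF, 24, 33, Gus)}
Natural join on qty: {(BOS, 17, 11, Ada, 40), (BOS, 17, 11, Tai, 40), (BOS, 17, 19, Kim, 40), (BOS, 23, 11, Ada, 33), (BOS, 23, 11, Tai, 33), (BOS, 23, 19, Kim, 33), (BOS, 31, 11, Ada, 12), (BOS, 31, 11, Tai, 12), (BOS, 31, 19, Kim, 12), (DEN, 22, 12, Gus, 20), (DEN, 22, 12, Tai, 20), (DEN, 22, 15, Xia, 20)}
π[cost, sname, sid]: project onto (cost, sname, sid) → {(12, Ada, 11), (12, Kim, 19), (12, Tai, 11), (20, Gus, 12), (20, Tai, 12), (20, Xia, 15), (33, Ada, 11), (33, Kim, 19), (33, Tai, 11), (40, Ada, 11), (40, Kim, 19), (40, Tai, 11)}
σ[sid ≠ 19]: keep tuples satisfying sid ≠ 19 → {(12, Ada, 11), (12, Tai, 11), (20, Gus, 12), (20, Tai, 12), (20, Xia, 15), (33, Ada, 11), (33, Tai, 11), (40, Ada, 11), (40, Tai, 11)}

{(12, Ada, 11), (12, Tai, 11), (20, Gus, 12), (20, Tai, 12), (20, Xia, 15), (33, Ada, 11), (33, Tai, 11), (40, Ada, 11), (40, Tai, 11)}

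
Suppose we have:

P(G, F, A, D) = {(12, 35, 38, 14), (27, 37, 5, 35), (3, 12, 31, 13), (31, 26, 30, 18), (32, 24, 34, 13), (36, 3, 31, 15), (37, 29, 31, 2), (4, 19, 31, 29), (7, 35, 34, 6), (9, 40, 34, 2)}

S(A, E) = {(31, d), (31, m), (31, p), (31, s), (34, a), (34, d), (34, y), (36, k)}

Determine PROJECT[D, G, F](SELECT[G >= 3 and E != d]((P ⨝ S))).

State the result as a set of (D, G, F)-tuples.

{(13, 3, 12), (13, 32, 24), (15, 36, 3), (2, 37, 29), (2, 9, 40), (29, 4, 19), (6, 7, 35)}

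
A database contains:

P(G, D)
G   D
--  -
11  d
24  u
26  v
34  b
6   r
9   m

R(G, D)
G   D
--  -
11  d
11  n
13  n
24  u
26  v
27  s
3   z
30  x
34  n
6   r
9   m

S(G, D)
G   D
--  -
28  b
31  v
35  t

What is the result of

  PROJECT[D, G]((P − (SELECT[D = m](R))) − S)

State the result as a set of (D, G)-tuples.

{(b, 34), (d, 11), (r, 6), (u, 24), (v, 26)}

Apply σ_{D = m}; surviving tuples: {(9, m)}
Taking the difference: {(11, d), (24, u), (26, v), (34, b), (6, r)}
Taking the difference: {(11, d), (24, u), (26, v), (34, b), (6, r)}
Keep only column(s) D, G: {(b, 34), (d, 11), (r, 6), (u, 24), (v, 26)}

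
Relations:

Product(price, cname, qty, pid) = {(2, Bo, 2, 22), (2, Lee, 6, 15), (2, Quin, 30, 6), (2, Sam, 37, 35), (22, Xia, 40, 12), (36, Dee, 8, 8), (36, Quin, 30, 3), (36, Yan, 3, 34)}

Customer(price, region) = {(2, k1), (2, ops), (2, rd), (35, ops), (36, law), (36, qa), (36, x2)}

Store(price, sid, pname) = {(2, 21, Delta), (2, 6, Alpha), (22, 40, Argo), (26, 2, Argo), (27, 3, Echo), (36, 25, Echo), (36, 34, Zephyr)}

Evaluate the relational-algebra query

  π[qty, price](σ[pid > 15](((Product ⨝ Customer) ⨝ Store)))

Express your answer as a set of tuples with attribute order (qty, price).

{(2, 2), (3, 36), (37, 2)}

Product ⋈ Customer (natural join on price): {(2, Bo, 2, 22, k1), (2, Bo, 2, 22, ops), (2, Bo, 2, 22, rd), (2, Lee, 6, 15, k1), (2, Lee, 6, 15, ops), (2, Lee, 6, 15, rd), (2, Quin, 30, 6, k1), (2, Quin, 30, 6, ops), (2, Quin, 30, 6, rd), (2, Sam, 37, 35, k1), (2, Sam, 37, 35, ops), (2, Sam, 37, 35, rd), (36, Dee, 8, 8, law), (36, Dee, 8, 8, qa), (36, Dee, 8, 8, x2), (36, Quin, 30, 3, law), (36, Quin, 30, 3, qa), (36, Quin, 30, 3, x2), (36, Yan, 3, 34, law), (36, Yan, 3, 34, qa), (36, Yan, 3, 34, x2)}
(Product ⨝ Customer) ⋈ Store (natural join on price): {(2, Bo, 2, 22, k1, 21, Delta), (2, Bo, 2, 22, k1, 6, Alpha), (2, Bo, 2, 22, ops, 21, Delta), (2, Bo, 2, 22, ops, 6, Alpha), (2, Bo, 2, 22, rd, 21, Delta), (2, Bo, 2, 22, rd, 6, Alpha), (2, Lee, 6, 15, k1, 21, Delta), (2, Lee, 6, 15, k1, 6, Alpha), (2, Lee, 6, 15, ops, 21, Delta), (2, Lee, 6, 15, ops, 6, Alpha), (2, Lee, 6, 15, rd, 21, Delta), (2, Lee, 6, 15, rd, 6, Alpha), (2, Quin, 30, 6, k1, 21, Delta), (2, Quin, 30, 6, k1, 6, Alpha), (2, Quin, 30, 6, ops, 21, Delta), (2, Quin, 30, 6, ops, 6, Alpha), (2, Quin, 30, 6, rd, 21, Delta), (2, Quin, 30, 6, rd, 6, Alpha), (2, Sam, 37, 35, k1, 21, Delta), (2, Sam, 37, 35, k1, 6, Alpha), (2, Sam, 37, 35, ops, 21, Delta), (2, Sam, 37, 35, ops, 6, Alpha), (2, Sam, 37, 35, rd, 21, Delta), (2, Sam, 37, 35, rd, 6, Alpha), (36, Dee, 8, 8, law, 25, Echo), (36, Dee, 8, 8, law, 34, Zephyr), (36, Dee, 8, 8, qa, 25, Echo), (36, Dee, 8, 8, qa, 34, Zephyr), (36, Dee, 8, 8, x2, 25, Echo), (36, Dee, 8, 8, x2, 34, Zephyr), (36, Quin, 30, 3, law, 25, Echo), (36, Quin, 30, 3, law, 34, Zephyr), (36, Quin, 30, 3, qa, 25, Echo), (36, Quin, 30, 3, qa, 34, Zephyr), (36, Quin, 30, 3, x2, 25, Echo), (36, Quin, 30, 3, x2, 34, Zephyr), (36, Yan, 3, 34, law, 25, Echo), (36, Yan, 3, 34, law, 34, Zephyr), (36, Yan, 3, 34, qa, 25, Echo), (36, Yan, 3, 34, qa, 34, Zephyr), (36, Yan, 3, 34, x2, 25, Echo), (36, Yan, 3, 34, x2, 34, Zephyr)}
Filtering on pid > 15 leaves {(2, Bo, 2, 22, k1, 21, Delta), (2, Bo, 2, 22, k1, 6, Alpha), (2, Bo, 2, 22, ops, 21, Delta), (2, Bo, 2, 22, ops, 6, Alpha), (2, Bo, 2, 22, rd, 21, Delta), (2, Bo, 2, 22, rd, 6, Alpha), (2, Sam, 37, 35, k1, 21, Delta), (2, Sam, 37, 35, k1, 6, Alpha), (2, Sam, 37, 35, ops, 21, Delta), (2, Sam, 37, 35, ops, 6, Alpha), (2, Sam, 37, 35, rd, 21, Delta), (2, Sam, 37, 35, rd, 6, Alpha), (36, Yan, 3, 34, law, 25, Echo), (36, Yan, 3, 34, law, 34, Zephyr), (36, Yan, 3, 34, qa, 25, Echo), (36, Yan, 3, 34, qa, 34, Zephyr), (36, Yan, 3, 34, x2, 25, Echo), (36, Yan, 3, 34, x2, 34, Zephyr)}.
Projecting to qty, price (15 duplicate(s) eliminated): {(2, 2), (3, 36), (37, 2)}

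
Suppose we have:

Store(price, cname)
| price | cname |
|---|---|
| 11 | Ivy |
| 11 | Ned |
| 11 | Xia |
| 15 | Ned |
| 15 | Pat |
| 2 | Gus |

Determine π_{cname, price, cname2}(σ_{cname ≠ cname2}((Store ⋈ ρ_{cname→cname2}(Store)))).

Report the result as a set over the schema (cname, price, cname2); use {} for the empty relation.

ρ[cname→cname2]: schema becomes (price, cname2); tuples unchanged.
Store ⋈ ρ_{cname→cname2}(Store) (natural join on price): {(11, Ivy, Ivy), (11, Ivy, Ned), (11, Ivy, Xia), (11, Ned, Ivy), (11, Ned, Ned), (11, Ned, Xia), (11, Xia, Ivy), (11, Xia, Ned), (11, Xia, Xia), (15, Ned, Ned), (15, Ned, Pat), (15, Pat, Ned), (15, Pat, Pat), (2, Gus, Gus)}
σ[cname ≠ cname2]: keep tuples satisfying cname ≠ cname2 → {(11, Ivy, Ned), (11, Ivy, Xia), (11, Ned, Ivy), (11, Ned, Xia), (11, Xia, Ivy), (11, Xia, Ned), (15, Ned, Pat), (15, Pat, Ned)}
Projecting to cname, price, cname2: {(Ivy, 11, Ned), (Ivy, 11, Xia), (Ned, 11, Ivy), (Ned, 11, Xia), (Ned, 15, Pat), (Pat, 15, Ned), (Xia, 11, Ivy), (Xia, 11, Ned)}

{(Ivy, 11, Ned), (Ivy, 11, Xia), (Ned, 11, Ivy), (Ned, 11, Xia), (Ned, 15, Pat), (Pat, 15, Ned), (Xia, 11, Ivy), (Xia, 11, Ned)}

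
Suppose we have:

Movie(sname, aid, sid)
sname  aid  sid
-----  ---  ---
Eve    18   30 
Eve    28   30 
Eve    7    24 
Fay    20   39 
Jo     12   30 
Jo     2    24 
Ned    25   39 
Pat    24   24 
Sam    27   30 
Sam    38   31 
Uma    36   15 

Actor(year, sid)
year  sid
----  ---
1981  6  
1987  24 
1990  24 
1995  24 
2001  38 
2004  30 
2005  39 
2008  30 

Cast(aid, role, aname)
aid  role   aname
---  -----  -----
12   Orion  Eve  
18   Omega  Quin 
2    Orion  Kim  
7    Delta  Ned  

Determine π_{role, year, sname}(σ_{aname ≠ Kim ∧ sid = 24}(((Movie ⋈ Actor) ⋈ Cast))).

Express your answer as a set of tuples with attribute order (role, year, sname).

{(Delta, 1987, Eve), (Delta, 1990, Eve), (Delta, 1995, Eve)}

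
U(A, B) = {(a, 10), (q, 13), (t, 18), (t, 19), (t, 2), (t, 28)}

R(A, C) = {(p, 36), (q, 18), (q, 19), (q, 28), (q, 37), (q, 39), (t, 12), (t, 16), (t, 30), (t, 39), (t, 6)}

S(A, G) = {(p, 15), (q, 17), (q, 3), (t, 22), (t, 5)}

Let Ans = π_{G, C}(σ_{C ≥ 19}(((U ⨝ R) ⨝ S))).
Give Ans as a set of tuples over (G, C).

{(17, 19), (17, 28), (17, 37), (17, 39), (22, 30), (22, 39), (3, 19), (3, 28), (3, 37), (3, 39), (5, 30), (5, 39)}

Joining U and R on A yields {(q, 13, 18), (q, 13, 19), (q, 13, 28), (q, 13, 37), (q, 13, 39), (t, 18, 12), (t, 18, 16), (t, 18, 30), (t, 18, 39), (t, 18, 6), (t, 19, 12), (t, 19, 16), (t, 19, 30), (t, 19, 39), (t, 19, 6), (t, 2, 12), (t, 2, 16), (t, 2, 30), (t, 2, 39), (t, 2, 6), (t, 28, 12), (t, 28, 16), (t, 28, 30), (t, 28, 39), (t, 28, 6)}.
Joining (U ⨝ R) and S on A yields {(q, 13, 18, 17), (q, 13, 18, 3), (q, 13, 19, 17), (q, 13, 19, 3), (q, 13, 28, 17), (q, 13, 28, 3), (q, 13, 37, 17), (q, 13, 37, 3), (q, 13, 39, 17), (q, 13, 39, 3), (t, 18, 12, 22), (t, 18, 12, 5), (t, 18, 16, 22), (t, 18, 16, 5), (t, 18, 30, 22), (t, 18, 30, 5), (t, 18, 39, 22), (t, 18, 39, 5), (t, 18, 6, 22), (t, 18, 6, 5), (t, 19, 12, 22), (t, 19, 12, 5), (t, 19, 16, 22), (t, 19, 16, 5), (t, 19, 30, 22), (t, 19, 30, 5), (t, 19, 39, 22), (t, 19, 39, 5), (t, 19, 6, 22), (t, 19, 6, 5), (t, 2, 12, 22), (t, 2, 12, 5), (t, 2, 16, 22), (t, 2, 16, 5), (t, 2, 30, 22), (t, 2, 30, 5), (t, 2, 39, 22), (t, 2, 39, 5), (t, 2, 6, 22), (t, 2, 6, 5), (t, 28, 12, 22), (t, 28, 12, 5), (t, 28, 16, 22), (t, 28, 16, 5), (t, 28, 30, 22), (t, 28, 30, 5), (t, 28, 39, 22), (t, 28, 39, 5), (t, 28, 6, 22), (t, 28, 6, 5)}.
σ[C ≥ 19]: keep tuples satisfying C ≥ 19 → {(q, 13, 19, 17), (q, 13, 19, 3), (q, 13, 28, 17), (q, 13, 28, 3), (q, 13, 37, 17), (q, 13, 37, 3), (q, 13, 39, 17), (q, 13, 39, 3), (t, 18, 30, 22), (t, 18, 30, 5), (t, 18, 39, 22), (t, 18, 39, 5), (t, 19, 30, 22), (t, 19, 30, 5), (t, 19, 39, 22), (t, 19, 39, 5), (t, 2, 30, 22), (t, 2, 30, 5), (t, 2, 39, 22), (t, 2, 39, 5), (t, 28, 30, 22), (t, 28, 30, 5), (t, 28, 39, 22), (t, 28, 39, 5)}
Keep only column(s) G, C (12 duplicate(s) eliminated): {(17, 19), (17, 28), (17, 37), (17, 39), (22, 30), (22, 39), (3, 19), (3, 28), (3, 37), (3, 39), (5, 30), (5, 39)}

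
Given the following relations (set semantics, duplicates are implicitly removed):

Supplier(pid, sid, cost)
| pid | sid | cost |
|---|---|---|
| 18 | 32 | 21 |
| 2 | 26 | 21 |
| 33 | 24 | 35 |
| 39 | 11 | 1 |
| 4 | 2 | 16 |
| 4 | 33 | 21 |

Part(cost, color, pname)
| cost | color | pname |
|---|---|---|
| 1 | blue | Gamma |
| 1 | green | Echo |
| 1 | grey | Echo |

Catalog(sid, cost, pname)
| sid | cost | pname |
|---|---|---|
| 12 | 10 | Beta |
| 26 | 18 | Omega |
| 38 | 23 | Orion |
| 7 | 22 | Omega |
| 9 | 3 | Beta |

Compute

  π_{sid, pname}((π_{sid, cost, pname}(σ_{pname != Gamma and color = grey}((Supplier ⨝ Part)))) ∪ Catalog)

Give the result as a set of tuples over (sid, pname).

{(11, Echo), (12, Beta), (26, Omega), (38, Orion), (7, Omega), (9, Beta)}

Supplier ⋈ Part (natural join on cost): {(39, 11, 1, blue, Gamma), (39, 11, 1, green, Echo), (39, 11, 1, grey, Echo)}
Selection pname != Gamma and color = grey: {(39, 11, 1, grey, Echo)}
π_{sid, cost, pname} gives {(11, 1, Echo)}.
Set union of the two operands is {(11, 1, Echo), (12, 10, Beta), (26, 18, Omega), (38, 23, Orion), (7, 22, Omega), (9, 3, Beta)}.
π_{sid, pname} gives {(11, Echo), (12, Beta), (26, Omega), (38, Orion), (7, Omega), (9, Beta)}.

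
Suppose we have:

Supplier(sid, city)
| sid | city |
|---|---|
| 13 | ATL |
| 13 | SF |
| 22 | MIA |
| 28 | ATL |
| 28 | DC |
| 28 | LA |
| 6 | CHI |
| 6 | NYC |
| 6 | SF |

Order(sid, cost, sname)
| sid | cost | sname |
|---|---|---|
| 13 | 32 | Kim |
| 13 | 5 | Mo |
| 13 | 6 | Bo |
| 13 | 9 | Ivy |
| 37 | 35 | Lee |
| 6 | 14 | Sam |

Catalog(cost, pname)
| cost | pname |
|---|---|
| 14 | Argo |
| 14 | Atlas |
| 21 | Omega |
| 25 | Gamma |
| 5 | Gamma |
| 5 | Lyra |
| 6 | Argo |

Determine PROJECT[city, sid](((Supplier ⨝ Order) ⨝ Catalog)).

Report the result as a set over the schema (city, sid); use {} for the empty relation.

{(ATL, 13), (CHI, 6), (NYC, 6), (SF, 13), (SF, 6)}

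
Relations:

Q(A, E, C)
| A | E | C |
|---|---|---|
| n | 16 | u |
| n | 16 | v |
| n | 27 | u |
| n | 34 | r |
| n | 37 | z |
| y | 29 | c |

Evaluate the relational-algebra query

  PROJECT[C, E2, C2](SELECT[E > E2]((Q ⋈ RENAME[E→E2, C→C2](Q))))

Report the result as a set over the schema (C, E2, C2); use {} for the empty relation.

ρ[E→E2, C→C2]: schema becomes (A, E2, C2); tuples unchanged.
Q ⋈ RENAME[E→E2, C→C2](Q) (natural join on A): {(n, 16, u, 16, u), (n, 16, u, 16, v), (n, 16, u, 27, u), (n, 16, u, 34, r), (n, 16, u, 37, z), (n, 16, v, 16, u), (n, 16, v, 16, v), (n, 16, v, 27, u), (n, 16, v, 34, r), (n, 16, v, 37, z), (n, 27, u, 16, u), (n, 27, u, 16, v), (n, 27, u, 27, u), (n, 27, u, 34, r), (n, 27, u, 37, z), (n, 34, r, 16, u), (n, 34, r, 16, v), (n, 34, r, 27, u), (n, 34, r, 34, r), (n, 34, r, 37, z), (n, 37, z, 16, u), (n, 37, z, 16, v), (n, 37, z, 27, u), (n, 37, z, 34, r), (n, 37, z, 37, z), (y, 29, c, 29, c)}
Selection E > E2: {(n, 27, u, 16, u), (n, 27, u, 16, v), (n, 34, r, 16, u), (n, 34, r, 16, v), (n, 34, r, 27, u), (n, 37, z, 16, u), (n, 37, z, 16, v), (n, 37, z, 27, u), (n, 37, z, 34, r)}
Keep only column(s) C, E2, C2: {(r, 16, u), (r, 16, v), (r, 27, u), (u, 16, u), (u, 16, v), (z, 16, u), (z, 16, v), (z, 27, u), (z, 34, r)}

{(r, 16, u), (r, 16, v), (r, 27, u), (u, 16, u), (u, 16, v), (z, 16, u), (z, 16, v), (z, 27, u), (z, 34, r)}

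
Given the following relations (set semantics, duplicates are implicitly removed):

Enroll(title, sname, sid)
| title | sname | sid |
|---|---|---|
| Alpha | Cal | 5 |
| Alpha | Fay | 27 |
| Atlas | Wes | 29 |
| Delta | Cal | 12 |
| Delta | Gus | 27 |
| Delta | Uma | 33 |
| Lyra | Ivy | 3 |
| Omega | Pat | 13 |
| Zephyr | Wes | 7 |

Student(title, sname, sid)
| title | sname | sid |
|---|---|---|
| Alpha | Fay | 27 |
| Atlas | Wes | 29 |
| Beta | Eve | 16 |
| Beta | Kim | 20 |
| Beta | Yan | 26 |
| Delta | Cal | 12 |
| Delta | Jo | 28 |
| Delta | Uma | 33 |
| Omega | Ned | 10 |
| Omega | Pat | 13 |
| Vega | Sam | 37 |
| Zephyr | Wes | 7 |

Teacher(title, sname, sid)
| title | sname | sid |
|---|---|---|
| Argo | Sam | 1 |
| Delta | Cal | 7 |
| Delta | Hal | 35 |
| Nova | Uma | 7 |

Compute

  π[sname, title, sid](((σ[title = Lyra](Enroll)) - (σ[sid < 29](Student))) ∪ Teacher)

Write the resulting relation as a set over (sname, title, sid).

{(Cal, Delta, 7), (Hal, Delta, 35), (Ivy, Lyra, 3), (Sam, Argo, 1), (Uma, Nova, 7)}

Filtering on title = Lyra leaves {(Lyra, Ivy, 3)}.
Filtering on sid < 29 leaves {(Alpha, Fay, 27), (Beta, Eve, 16), (Beta, Kim, 20), (Beta, Yan, 26), (Delta, Cal, 12), (Delta, Jo, 28), (Omega, Ned, 10), (Omega, Pat, 13), (Zephyr, Wes, 7)}.
Set difference of the two operands is {(Lyra, Ivy, 3)}.
Set union of the two operands is {(Argo, Sam, 1), (Delta, Cal, 7), (Delta, Hal, 35), (Lyra, Ivy, 3), (Nova, Uma, 7)}.
π[sname, title, sid]: project onto (sname, title, sid) → {(Cal, Delta, 7), (Hal, Delta, 35), (Ivy, Lyra, 3), (Sam, Argo, 1), (Uma, Nova, 7)}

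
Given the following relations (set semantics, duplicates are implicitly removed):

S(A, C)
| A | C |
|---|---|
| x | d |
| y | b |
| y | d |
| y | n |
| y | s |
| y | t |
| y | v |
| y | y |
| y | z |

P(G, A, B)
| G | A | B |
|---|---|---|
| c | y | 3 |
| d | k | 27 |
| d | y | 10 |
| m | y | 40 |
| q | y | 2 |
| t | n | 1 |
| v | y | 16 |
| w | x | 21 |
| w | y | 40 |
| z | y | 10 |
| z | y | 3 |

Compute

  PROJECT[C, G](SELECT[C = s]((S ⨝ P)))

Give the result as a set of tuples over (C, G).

{(s, c), (s, d), (s, m), (s, q), (s, v), (s, w), (s, z)}

Natural join on A: {(x, d, w, 21), (y, b, c, 3), (y, b, d, 10), (y, b, m, 40), (y, b, q, 2), (y, b, v, 16), (y, b, w, 40), (y, b, z, 10), (y, b, z, 3), (y, d, c, 3), (y, d, d, 10), (y, d, m, 40), (y, d, q, 2), (y, d, v, 16), (y, d, w, 40), (y, d, z, 10), (y, d, z, 3), (y, n, c, 3), (y, n, d, 10), (y, n, m, 40), (y, n, q, 2), (y, n, v, 16), (y, n, w, 40), (y, n, z, 10), (y, n, z, 3), (y, s, c, 3), (y, s, d, 10), (y, s, m, 40), (y, s, q, 2), (y, s, v, 16), (y, s, w, 40), (y, s, z, 10), (y, s, z, 3), (y, t, c, 3), (y, t, d, 10), (y, t, m, 40), (y, t, q, 2), (y, t, v, 16), (y, t, w, 40), (y, t, z, 10), (y, t, z, 3), (y, v, c, 3), (y, v, d, 10), (y, v, m, 40), (y, v, q, 2), (y, v, v, 16), (y, v, w, 40), (y, v, z, 10), (y, v, z, 3), (y, y, c, 3), (y, y, d, 10), (y, y, m, 40), (y, y, q, 2), (y, y, v, 16), (y, y, w, 40), (y, y, z, 10), (y, y, z, 3), (y, z, c, 3), (y, z, d, 10), (y, z, m, 40), (y, z, q, 2), (y, z, v, 16), (y, z, w, 40), (y, z, z, 10), (y, z, z, 3)}
Selection C = s: {(y, s, c, 3), (y, s, d, 10), (y, s, m, 40), (y, s, q, 2), (y, s, v, 16), (y, s, w, 40), (y, s, z, 10), (y, s, z, 3)}
π[C, G]: project onto (C, G) (1 duplicate(s) eliminated) → {(s, c), (s, d), (s, m), (s, q), (s, v), (s, w), (s, z)}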